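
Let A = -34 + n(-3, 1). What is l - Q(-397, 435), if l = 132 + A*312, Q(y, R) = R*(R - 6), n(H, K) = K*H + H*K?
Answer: -198963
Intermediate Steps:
n(H, K) = 2*H*K (n(H, K) = H*K + H*K = 2*H*K)
Q(y, R) = R*(-6 + R)
A = -40 (A = -34 + 2*(-3)*1 = -34 - 6 = -40)
l = -12348 (l = 132 - 40*312 = 132 - 12480 = -12348)
l - Q(-397, 435) = -12348 - 435*(-6 + 435) = -12348 - 435*429 = -12348 - 1*186615 = -12348 - 186615 = -198963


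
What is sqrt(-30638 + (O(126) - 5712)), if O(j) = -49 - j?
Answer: 5*I*sqrt(1461) ≈ 191.12*I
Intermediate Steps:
sqrt(-30638 + (O(126) - 5712)) = sqrt(-30638 + ((-49 - 1*126) - 5712)) = sqrt(-30638 + ((-49 - 126) - 5712)) = sqrt(-30638 + (-175 - 5712)) = sqrt(-30638 - 5887) = sqrt(-36525) = 5*I*sqrt(1461)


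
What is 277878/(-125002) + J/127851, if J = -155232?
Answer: -9155215107/2663605117 ≈ -3.4372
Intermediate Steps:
277878/(-125002) + J/127851 = 277878/(-125002) - 155232/127851 = 277878*(-1/125002) - 155232*1/127851 = -138939/62501 - 51744/42617 = -9155215107/2663605117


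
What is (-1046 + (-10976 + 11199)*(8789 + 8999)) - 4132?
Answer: 3961546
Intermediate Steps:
(-1046 + (-10976 + 11199)*(8789 + 8999)) - 4132 = (-1046 + 223*17788) - 4132 = (-1046 + 3966724) - 4132 = 3965678 - 4132 = 3961546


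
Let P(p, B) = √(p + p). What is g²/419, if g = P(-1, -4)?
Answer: -2/419 ≈ -0.0047733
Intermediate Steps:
P(p, B) = √2*√p (P(p, B) = √(2*p) = √2*√p)
g = I*√2 (g = √2*√(-1) = √2*I = I*√2 ≈ 1.4142*I)
g²/419 = (I*√2)²/419 = -2*1/419 = -2/419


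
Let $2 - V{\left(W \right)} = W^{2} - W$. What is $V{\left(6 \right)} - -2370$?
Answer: $2342$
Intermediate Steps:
$V{\left(W \right)} = 2 + W - W^{2}$ ($V{\left(W \right)} = 2 - \left(W^{2} - W\right) = 2 + W - W^{2}$)
$V{\left(6 \right)} - -2370 = \left(2 + 6 - 6^{2}\right) - -2370 = \left(2 + 6 - 36\right) + 2370 = -28 + 2370 = 2342$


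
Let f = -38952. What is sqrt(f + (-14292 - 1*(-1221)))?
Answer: I*sqrt(52023) ≈ 228.09*I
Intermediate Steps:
sqrt(f + (-14292 - 1*(-1221))) = sqrt(-38952 + (-14292 - 1*(-1221))) = sqrt(-38952 + (-14292 + 1221)) = sqrt(-38952 - 13071) = sqrt(-52023) = I*sqrt(52023)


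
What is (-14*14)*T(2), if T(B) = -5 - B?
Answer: 1372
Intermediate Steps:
(-14*14)*T(2) = (-14*14)*(-5 - 1*2) = -196*(-5 - 2) = -196*(-7) = 1372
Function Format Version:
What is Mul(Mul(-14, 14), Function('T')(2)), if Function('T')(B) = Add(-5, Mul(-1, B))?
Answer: 1372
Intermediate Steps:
Mul(Mul(-14, 14), Function('T')(2)) = Mul(Mul(-14, 14), Add(-5, Mul(-1, 2))) = Mul(-196, Add(-5, -2)) = Mul(-196, -7) = 1372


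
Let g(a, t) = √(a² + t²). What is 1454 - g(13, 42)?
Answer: 1454 - √1933 ≈ 1410.0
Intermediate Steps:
1454 - g(13, 42) = 1454 - √(13² + 42²) = 1454 - √(169 + 1764) = 1454 - √1933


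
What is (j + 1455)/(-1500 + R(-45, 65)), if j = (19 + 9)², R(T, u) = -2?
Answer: -2239/1502 ≈ -1.4907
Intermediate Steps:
j = 784 (j = 28² = 784)
(j + 1455)/(-1500 + R(-45, 65)) = (784 + 1455)/(-1500 - 2) = 2239/(-1502) = 2239*(-1/1502) = -2239/1502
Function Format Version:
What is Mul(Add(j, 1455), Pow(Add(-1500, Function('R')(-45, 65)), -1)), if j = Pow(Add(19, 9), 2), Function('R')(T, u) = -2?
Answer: Rational(-2239, 1502) ≈ -1.4907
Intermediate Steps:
j = 784 (j = Pow(28, 2) = 784)
Mul(Add(j, 1455), Pow(Add(-1500, Function('R')(-45, 65)), -1)) = Mul(Add(784, 1455), Pow(Add(-1500, -2), -1)) = Mul(2239, Pow(-1502, -1)) = Mul(2239, Rational(-1, 1502)) = Rational(-2239, 1502)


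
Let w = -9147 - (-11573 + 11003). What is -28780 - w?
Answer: -20203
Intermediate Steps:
w = -8577 (w = -9147 - 1*(-570) = -9147 + 570 = -8577)
-28780 - w = -28780 - 1*(-8577) = -28780 + 8577 = -20203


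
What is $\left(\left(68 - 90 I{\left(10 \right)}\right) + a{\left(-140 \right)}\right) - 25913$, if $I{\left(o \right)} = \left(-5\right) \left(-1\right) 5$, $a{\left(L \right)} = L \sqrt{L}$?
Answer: $-28095 - 280 i \sqrt{35} \approx -28095.0 - 1656.5 i$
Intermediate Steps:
$a{\left(L \right)} = L^{\frac{3}{2}}$
$I{\left(o \right)} = 25$ ($I{\left(o \right)} = 5 \cdot 5 = 25$)
$\left(\left(68 - 90 I{\left(10 \right)}\right) + a{\left(-140 \right)}\right) - 25913 = \left(\left(68 - 2250\right) + \left(-140\right)^{\frac{3}{2}}\right) - 25913 = \left(\left(68 - 2250\right) - 280 i \sqrt{35}\right) - 25913 = \left(-2182 - 280 i \sqrt{35}\right) - 25913 = -28095 - 280 i \sqrt{35}$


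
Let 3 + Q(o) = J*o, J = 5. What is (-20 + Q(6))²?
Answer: 49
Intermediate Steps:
Q(o) = -3 + 5*o
(-20 + Q(6))² = (-20 + (-3 + 5*6))² = (-20 + (-3 + 30))² = (-20 + 27)² = 7² = 49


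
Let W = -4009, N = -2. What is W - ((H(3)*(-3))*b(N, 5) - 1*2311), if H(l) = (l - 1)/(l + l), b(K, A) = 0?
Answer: -1698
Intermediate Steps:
H(l) = (-1 + l)/(2*l) (H(l) = (-1 + l)/((2*l)) = (-1 + l)*(1/(2*l)) = (-1 + l)/(2*l))
W - ((H(3)*(-3))*b(N, 5) - 1*2311) = -4009 - ((((1/2)*(-1 + 3)/3)*(-3))*0 - 1*2311) = -4009 - ((((1/2)*(1/3)*2)*(-3))*0 - 2311) = -4009 - (((1/3)*(-3))*0 - 2311) = -4009 - (-1*0 - 2311) = -4009 - (0 - 2311) = -4009 - 1*(-2311) = -4009 + 2311 = -1698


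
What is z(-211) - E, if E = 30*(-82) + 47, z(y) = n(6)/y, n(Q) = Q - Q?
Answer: 2413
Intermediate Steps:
n(Q) = 0
z(y) = 0 (z(y) = 0/y = 0)
E = -2413 (E = -2460 + 47 = -2413)
z(-211) - E = 0 - 1*(-2413) = 0 + 2413 = 2413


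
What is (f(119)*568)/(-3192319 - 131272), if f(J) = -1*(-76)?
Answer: -43168/3323591 ≈ -0.012988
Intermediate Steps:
f(J) = 76
(f(119)*568)/(-3192319 - 131272) = (76*568)/(-3192319 - 131272) = 43168/(-3323591) = 43168*(-1/3323591) = -43168/3323591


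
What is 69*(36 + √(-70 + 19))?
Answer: 2484 + 69*I*√51 ≈ 2484.0 + 492.76*I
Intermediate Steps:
69*(36 + √(-70 + 19)) = 69*(36 + √(-51)) = 69*(36 + I*√51) = 2484 + 69*I*√51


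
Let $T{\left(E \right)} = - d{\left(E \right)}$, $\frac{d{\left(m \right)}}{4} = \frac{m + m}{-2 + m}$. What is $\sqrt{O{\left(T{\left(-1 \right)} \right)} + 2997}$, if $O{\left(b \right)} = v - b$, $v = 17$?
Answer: $\frac{5 \sqrt{1086}}{3} \approx 54.924$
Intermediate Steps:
$d{\left(m \right)} = \frac{8 m}{-2 + m}$ ($d{\left(m \right)} = 4 \frac{m + m}{-2 + m} = 4 \frac{2 m}{-2 + m} = \frac{8 m}{-2 + m}$)
$T{\left(E \right)} = - \frac{8 E}{-2 + E}$
$O{\left(b \right)} = 17 - b$
$\sqrt{O{\left(T{\left(-1 \right)} \right)} + 2997} = \sqrt{\left(17 - \left(-8\right) \left(-1\right) \frac{1}{-2 - 1}\right) + 2997} = \sqrt{\left(17 - \left(-8\right) \left(-1\right) \frac{1}{-3}\right) + 2997} = \sqrt{\left(17 - \left(-8\right) \left(-1\right) \left(- \frac{1}{3}\right)\right) + 2997} = \sqrt{\left(17 - - \frac{8}{3}\right) + 2997} = \sqrt{\left(17 + \frac{8}{3}\right) + 2997} = \sqrt{\frac{59}{3} + 2997} = \sqrt{\frac{9050}{3}} = \frac{5 \sqrt{1086}}{3}$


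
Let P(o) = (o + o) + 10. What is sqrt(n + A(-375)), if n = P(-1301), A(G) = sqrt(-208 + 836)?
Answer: sqrt(-2592 + 2*sqrt(157)) ≈ 50.665*I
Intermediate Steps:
A(G) = 2*sqrt(157) (A(G) = sqrt(628) = 2*sqrt(157))
P(o) = 10 + 2*o (P(o) = 2*o + 10 = 10 + 2*o)
n = -2592 (n = 10 + 2*(-1301) = 10 - 2602 = -2592)
sqrt(n + A(-375)) = sqrt(-2592 + 2*sqrt(157))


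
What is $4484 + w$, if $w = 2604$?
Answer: $7088$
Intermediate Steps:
$4484 + w = 4484 + 2604 = 7088$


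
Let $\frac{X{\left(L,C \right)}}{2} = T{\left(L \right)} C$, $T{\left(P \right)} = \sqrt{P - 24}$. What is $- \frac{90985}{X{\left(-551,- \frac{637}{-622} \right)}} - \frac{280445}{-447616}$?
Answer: $\frac{280445}{447616} + \frac{5659267 i \sqrt{23}}{14651} \approx 0.62653 + 1852.5 i$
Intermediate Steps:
$T{\left(P \right)} = \sqrt{-24 + P}$
$X{\left(L,C \right)} = 2 C \sqrt{-24 + L}$ ($X{\left(L,C \right)} = 2 \sqrt{-24 + L} C = 2 C \sqrt{-24 + L}$)
$- \frac{90985}{X{\left(-551,- \frac{637}{-622} \right)}} - \frac{280445}{-447616} = - \frac{90985}{2 \left(- \frac{637}{-622}\right) \sqrt{-24 - 551}} - \frac{280445}{-447616} = - \frac{90985}{2 \left(\left(-637\right) \left(- \frac{1}{622}\right)\right) \sqrt{-575}} - - \frac{280445}{447616} = - \frac{90985}{2 \cdot \frac{637}{622} \cdot 5 i \sqrt{23}} + \frac{280445}{447616} = - \frac{90985}{\frac{3185}{311} i \sqrt{23}} + \frac{280445}{447616} = - 90985 \left(- \frac{311 i \sqrt{23}}{73255}\right) + \frac{280445}{447616} = \frac{5659267 i \sqrt{23}}{14651} + \frac{280445}{447616} = \frac{280445}{447616} + \frac{5659267 i \sqrt{23}}{14651}$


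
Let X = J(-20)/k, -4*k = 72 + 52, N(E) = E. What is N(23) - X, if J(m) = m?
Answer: 693/31 ≈ 22.355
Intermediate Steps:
k = -31 (k = -(72 + 52)/4 = -¼*124 = -31)
X = 20/31 (X = -20/(-31) = -20*(-1/31) = 20/31 ≈ 0.64516)
N(23) - X = 23 - 1*20/31 = 23 - 20/31 = 693/31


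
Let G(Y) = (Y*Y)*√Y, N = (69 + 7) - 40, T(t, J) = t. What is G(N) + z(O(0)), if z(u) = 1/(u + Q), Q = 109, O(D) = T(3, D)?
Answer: 870913/112 ≈ 7776.0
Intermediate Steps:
O(D) = 3
N = 36 (N = 76 - 40 = 36)
G(Y) = Y^(5/2) (G(Y) = Y²*√Y = Y^(5/2))
z(u) = 1/(109 + u) (z(u) = 1/(u + 109) = 1/(109 + u))
G(N) + z(O(0)) = 36^(5/2) + 1/(109 + 3) = 7776 + 1/112 = 870913/112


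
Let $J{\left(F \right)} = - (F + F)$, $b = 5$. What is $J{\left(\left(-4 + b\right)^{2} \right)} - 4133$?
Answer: $-4135$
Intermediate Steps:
$J{\left(F \right)} = - 2 F$
$J{\left(\left(-4 + b\right)^{2} \right)} - 4133 = - 2 \left(-4 + 5\right)^{2} - 4133 = - 2 \cdot 1^{2} - 4133 = \left(-2\right) 1 - 4133 = -2 - 4133 = -4135$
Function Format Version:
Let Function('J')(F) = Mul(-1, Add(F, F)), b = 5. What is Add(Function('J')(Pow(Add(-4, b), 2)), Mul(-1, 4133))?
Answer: -4135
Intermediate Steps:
Function('J')(F) = Mul(-2, F) (Function('J')(F) = Mul(-1, Mul(2, F)) = Mul(-2, F))
Add(Function('J')(Pow(Add(-4, b), 2)), Mul(-1, 4133)) = Add(Mul(-2, Pow(Add(-4, 5), 2)), Mul(-1, 4133)) = Add(Mul(-2, Pow(1, 2)), -4133) = Add(Mul(-2, 1), -4133) = Add(-2, -4133) = -4135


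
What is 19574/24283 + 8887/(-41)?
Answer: -215000487/995603 ≈ -215.95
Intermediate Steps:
19574/24283 + 8887/(-41) = 19574*(1/24283) + 8887*(-1/41) = 19574/24283 - 8887/41 = -215000487/995603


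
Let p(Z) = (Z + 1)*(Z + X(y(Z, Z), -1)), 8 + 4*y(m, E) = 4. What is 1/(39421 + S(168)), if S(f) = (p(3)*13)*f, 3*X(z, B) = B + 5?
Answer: 1/77277 ≈ 1.2940e-5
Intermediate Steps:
y(m, E) = -1 (y(m, E) = -2 + (¼)*4 = -2 + 1 = -1)
X(z, B) = 5/3 + B/3 (X(z, B) = (B + 5)/3 = (5 + B)/3 = 5/3 + B/3)
p(Z) = (1 + Z)*(4/3 + Z) (p(Z) = (Z + 1)*(Z + (5/3 + (⅓)*(-1))) = (1 + Z)*(Z + (5/3 - ⅓)) = (1 + Z)*(Z + 4/3) = (1 + Z)*(4/3 + Z))
S(f) = 676*f/3 (S(f) = ((4/3 + 3² + (7/3)*3)*13)*f = ((4/3 + 9 + 7)*13)*f = ((52/3)*13)*f = 676*f/3)
1/(39421 + S(168)) = 1/(39421 + (676/3)*168) = 1/(39421 + 37856) = 1/77277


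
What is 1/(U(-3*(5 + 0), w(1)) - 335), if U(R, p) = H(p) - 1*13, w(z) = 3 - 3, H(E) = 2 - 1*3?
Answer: -1/349 ≈ -0.0028653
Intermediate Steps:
H(E) = -1 (H(E) = 2 - 3 = -1)
w(z) = 0
U(R, p) = -14 (U(R, p) = -1 - 1*13 = -1 - 13 = -14)
1/(U(-3*(5 + 0), w(1)) - 335) = 1/(-14 - 335) = 1/(-349) = -1/349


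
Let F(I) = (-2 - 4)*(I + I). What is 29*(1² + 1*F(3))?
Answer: -1015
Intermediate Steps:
F(I) = -12*I
29*(1² + 1*F(3)) = 29*(1² + 1*(-12*3)) = 29*(1 + 1*(-36)) = 29*(1 - 36) = 29*(-35) = -1015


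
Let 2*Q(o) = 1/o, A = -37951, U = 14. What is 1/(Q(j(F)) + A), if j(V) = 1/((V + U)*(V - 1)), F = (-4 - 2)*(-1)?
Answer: -1/37901 ≈ -2.6385e-5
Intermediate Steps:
F = 6 (F = -6*(-1) = 6)
j(V) = 1/((-1 + V)*(14 + V)) (j(V) = 1/((V + 14)*(V - 1)) = 1/((14 + V)*(-1 + V)) = 1/((-1 + V)*(14 + V)))
Q(o) = 1/(2*o)
1/(Q(j(F)) + A) = 1/(1/(2*(1/(-14 + 6² + 13*6))) - 37951) = 1/(1/(2*(1/(-14 + 36 + 78))) - 37951) = 1/(1/(2*(1/100)) - 37951) = 1/((½)*100 - 37951) = 1/(50 - 37951) = 1/(-37901) = -1/37901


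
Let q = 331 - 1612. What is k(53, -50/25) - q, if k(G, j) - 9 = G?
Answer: 1343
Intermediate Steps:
k(G, j) = 9 + G
q = -1281
k(53, -50/25) - q = (9 + 53) - 1*(-1281) = 62 + 1281 = 1343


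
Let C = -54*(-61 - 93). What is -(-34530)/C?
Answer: 5755/1386 ≈ 4.1522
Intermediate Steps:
C = 8316 (C = -54*(-154) = 8316)
-(-34530)/C = -(-34530)/8316 = -2*(-5755/2772) = 5755/1386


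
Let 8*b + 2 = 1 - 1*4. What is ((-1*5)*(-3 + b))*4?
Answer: 145/2 ≈ 72.500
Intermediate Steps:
b = -5/8 (b = -¼ + (1 - 1*4)/8 = -¼ + (1 - 4)/8 = -¼ + (⅛)*(-3) = -¼ - 3/8 = -5/8 ≈ -0.62500)
((-1*5)*(-3 + b))*4 = ((-1*5)*(-3 - 5/8))*4 = -5*(-29/8)*4 = (145/8)*4 = 145/2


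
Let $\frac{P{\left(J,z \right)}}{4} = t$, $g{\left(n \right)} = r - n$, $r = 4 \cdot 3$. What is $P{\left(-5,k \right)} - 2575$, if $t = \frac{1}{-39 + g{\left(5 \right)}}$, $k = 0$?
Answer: $- \frac{20601}{8} \approx -2575.1$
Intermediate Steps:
$r = 12$
$g{\left(n \right)} = 12 - n$
$t = - \frac{1}{32}$ ($t = \frac{1}{-39 + \left(12 - 5\right)} = \frac{1}{-39 + 7} = \frac{1}{-32} = - \frac{1}{32} \approx -0.03125$)
$P{\left(J,z \right)} = - \frac{1}{8}$ ($P{\left(J,z \right)} = 4 \left(- \frac{1}{32}\right) = - \frac{1}{8}$)
$P{\left(-5,k \right)} - 2575 = - \frac{1}{8} - 2575 = - \frac{20601}{8}$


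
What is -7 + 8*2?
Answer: 9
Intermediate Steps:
-7 + 8*2 = -7 + 16 = 9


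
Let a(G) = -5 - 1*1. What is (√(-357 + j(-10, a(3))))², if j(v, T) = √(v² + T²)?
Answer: -357 + 2*√34 ≈ -345.34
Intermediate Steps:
a(G) = -6 (a(G) = -5 - 1 = -6)
j(v, T) = √(T² + v²)
(√(-357 + j(-10, a(3))))² = (√(-357 + √((-6)² + (-10)²)))² = (√(-357 + √(36 + 100)))² = (√(-357 + √136))² = (√(-357 + 2*√34))² = -357 + 2*√34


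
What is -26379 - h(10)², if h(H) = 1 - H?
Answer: -26460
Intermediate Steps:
-26379 - h(10)² = -26379 - (1 - 1*10)² = -26379 - (1 - 10)² = -26379 - 1*(-9)² = -26379 - 1*81 = -26379 - 81 = -26460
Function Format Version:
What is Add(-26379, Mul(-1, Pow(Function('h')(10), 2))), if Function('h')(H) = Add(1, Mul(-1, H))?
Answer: -26460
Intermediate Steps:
Add(-26379, Mul(-1, Pow(Function('h')(10), 2))) = Add(-26379, Mul(-1, Pow(Add(1, Mul(-1, 10)), 2))) = Add(-26379, Mul(-1, Pow(Add(1, -10), 2))) = Add(-26379, Mul(-1, Pow(-9, 2))) = Add(-26379, Mul(-1, 81)) = Add(-26379, -81) = -26460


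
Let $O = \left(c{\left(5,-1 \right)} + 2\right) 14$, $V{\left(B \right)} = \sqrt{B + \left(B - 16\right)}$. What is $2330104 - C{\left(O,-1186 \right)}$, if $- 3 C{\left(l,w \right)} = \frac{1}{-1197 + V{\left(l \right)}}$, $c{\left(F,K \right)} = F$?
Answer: $\frac{1112724854339}{477543} - \frac{2 \sqrt{5}}{1432629} \approx 2.3301 \cdot 10^{6}$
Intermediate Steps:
$V{\left(B \right)} = \sqrt{-16 + 2 B}$ ($V{\left(B \right)} = \sqrt{B + \left(-16 + B\right)} = \sqrt{-16 + 2 B}$)
$O = 98$ ($O = \left(5 + 2\right) 14 = 7 \cdot 14 = 98$)
$C{\left(l,w \right)} = - \frac{1}{3 \left(-1197 + \sqrt{-16 + 2 l}\right)}$
$2330104 - C{\left(O,-1186 \right)} = 2330104 - - \frac{1}{-3591 + 3 \sqrt{2} \sqrt{-8 + 98}} = 2330104 - - \frac{1}{-3591 + 3 \sqrt{2} \sqrt{90}} = 2330104 - - \frac{1}{-3591 + 3 \sqrt{2} \cdot 3 \sqrt{10}} = 2330104 - - \frac{1}{-3591 + 18 \sqrt{5}} = 2330104 + \frac{1}{-3591 + 18 \sqrt{5}}$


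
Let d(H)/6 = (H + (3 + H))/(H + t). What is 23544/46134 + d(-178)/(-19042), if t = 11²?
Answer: 235711153/463644137 ≈ 0.50839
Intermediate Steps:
t = 121
d(H) = 6*(3 + 2*H)/(121 + H) (d(H) = 6*((H + (3 + H))/(H + 121)) = 6*((3 + 2*H)/(121 + H)) = 6*(3 + 2*H)/(121 + H))
23544/46134 + d(-178)/(-19042) = 23544/46134 + (6*(3 + 2*(-178))/(121 - 178))/(-19042) = 23544*(1/46134) + (6*(3 - 356)/(-57))*(-1/19042) = 1308/2563 + (6*(-1/57)*(-353))*(-1/19042) = 1308/2563 + (706/19)*(-1/19042) = 1308/2563 - 353/180899 = 235711153/463644137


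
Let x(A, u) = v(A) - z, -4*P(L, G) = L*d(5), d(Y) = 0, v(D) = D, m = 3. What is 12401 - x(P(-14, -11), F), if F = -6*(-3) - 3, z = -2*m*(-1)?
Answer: 12407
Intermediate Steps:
z = 6 (z = -2*3*(-1) = -6*(-1) = 6)
F = 15 (F = 18 - 3 = 15)
P(L, G) = 0 (P(L, G) = -L*0/4 = -¼*0 = 0)
x(A, u) = -6 + A (x(A, u) = A - 1*6 = A - 6 = -6 + A)
12401 - x(P(-14, -11), F) = 12401 - (-6 + 0) = 12401 - 1*(-6) = 12401 + 6 = 12407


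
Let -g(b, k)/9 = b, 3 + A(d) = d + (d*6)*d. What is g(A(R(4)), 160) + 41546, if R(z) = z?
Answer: 40673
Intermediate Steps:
A(d) = -3 + d + 6*d² (A(d) = -3 + (d + (d*6)*d) = -3 + (d + (6*d)*d) = -3 + (d + 6*d²) = -3 + d + 6*d²)
g(b, k) = -9*b
g(A(R(4)), 160) + 41546 = -9*(-3 + 4 + 6*4²) + 41546 = -9*(-3 + 4 + 6*16) + 41546 = -9*(-3 + 4 + 96) + 41546 = -9*97 + 41546 = -873 + 41546 = 40673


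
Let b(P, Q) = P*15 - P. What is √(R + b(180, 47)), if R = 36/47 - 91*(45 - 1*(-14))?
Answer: I*√6291749/47 ≈ 53.369*I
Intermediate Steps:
b(P, Q) = 14*P (b(P, Q) = 15*P - P = 14*P)
R = -252307/47 (R = 36*(1/47) - 91*(45 + 14) = 36/47 - 91*59 = 36/47 - 5369 = -252307/47 ≈ -5368.2)
√(R + b(180, 47)) = √(-252307/47 + 14*180) = √(-252307/47 + 2520) = √(-133867/47) = I*√6291749/47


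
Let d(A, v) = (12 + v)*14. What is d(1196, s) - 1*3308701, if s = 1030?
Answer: -3294113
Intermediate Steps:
d(A, v) = 168 + 14*v
d(1196, s) - 1*3308701 = (168 + 14*1030) - 1*3308701 = (168 + 14420) - 3308701 = 14588 - 3308701 = -3294113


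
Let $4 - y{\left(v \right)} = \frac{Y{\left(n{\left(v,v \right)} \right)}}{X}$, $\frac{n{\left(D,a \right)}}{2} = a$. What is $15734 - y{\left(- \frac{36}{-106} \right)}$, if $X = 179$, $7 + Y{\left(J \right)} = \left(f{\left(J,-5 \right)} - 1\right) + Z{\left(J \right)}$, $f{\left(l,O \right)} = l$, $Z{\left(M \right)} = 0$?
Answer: $\frac{149230122}{9487} \approx 15730.0$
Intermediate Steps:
$n{\left(D,a \right)} = 2 a$
$Y{\left(J \right)} = -8 + J$ ($Y{\left(J \right)} = -7 + \left(\left(J - 1\right) + 0\right) = -7 + \left(\left(-1 + J\right) + 0\right) = -7 + \left(-1 + J\right) = -8 + J$)
$y{\left(v \right)} = \frac{724}{179} - \frac{2 v}{179}$ ($y{\left(v \right)} = 4 - \frac{-8 + 2 v}{179} = 4 - \left(-8 + 2 v\right) \frac{1}{179} = 4 - \left(- \frac{8}{179} + \frac{2 v}{179}\right) = \frac{724}{179} - \frac{2 v}{179}$)
$15734 - y{\left(- \frac{36}{-106} \right)} = 15734 - \left(\frac{724}{179} - \frac{2 \left(- \frac{36}{-106}\right)}{179}\right) = 15734 - \left(\frac{724}{179} - \frac{2 \left(\left(-36\right) \left(- \frac{1}{106}\right)\right)}{179}\right) = 15734 - \left(\frac{724}{179} - \frac{36}{9487}\right) = 15734 - \frac{38336}{9487} = \frac{149230122}{9487}$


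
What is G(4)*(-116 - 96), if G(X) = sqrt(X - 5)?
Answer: -212*I ≈ -212.0*I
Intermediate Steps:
G(X) = sqrt(-5 + X)
G(4)*(-116 - 96) = sqrt(-5 + 4)*(-116 - 96) = sqrt(-1)*(-212) = I*(-212) = -212*I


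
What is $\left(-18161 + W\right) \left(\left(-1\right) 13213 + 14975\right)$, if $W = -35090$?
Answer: $-93828262$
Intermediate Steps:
$\left(-18161 + W\right) \left(\left(-1\right) 13213 + 14975\right) = \left(-18161 - 35090\right) \left(\left(-1\right) 13213 + 14975\right) = - 53251 \left(-13213 + 14975\right) = \left(-53251\right) 1762 = -93828262$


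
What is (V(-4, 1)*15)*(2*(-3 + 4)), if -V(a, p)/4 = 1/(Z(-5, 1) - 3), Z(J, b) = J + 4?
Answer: 30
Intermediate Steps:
Z(J, b) = 4 + J
V(a, p) = 1 (V(a, p) = -4/((4 - 5) - 3) = -4/(-1 - 3) = -4/(-4) = -4*(-1/4) = 1)
(V(-4, 1)*15)*(2*(-3 + 4)) = (1*15)*(2*(-3 + 4)) = 15*(2*1) = 15*2 = 30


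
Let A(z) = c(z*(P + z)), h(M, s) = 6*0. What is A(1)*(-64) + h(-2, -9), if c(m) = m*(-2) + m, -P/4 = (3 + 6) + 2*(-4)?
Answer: -192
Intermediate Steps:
P = -4 (P = -4*((3 + 6) + 2*(-4)) = -4*(9 - 8) = -4*1 = -4)
c(m) = -m (c(m) = -2*m + m = -m)
h(M, s) = 0
A(z) = -z*(-4 + z)
A(1)*(-64) + h(-2, -9) = (1*(4 - 1*1))*(-64) + 0 = (1*(4 - 1))*(-64) + 0 = (1*3)*(-64) + 0 = 3*(-64) + 0 = -192 + 0 = -192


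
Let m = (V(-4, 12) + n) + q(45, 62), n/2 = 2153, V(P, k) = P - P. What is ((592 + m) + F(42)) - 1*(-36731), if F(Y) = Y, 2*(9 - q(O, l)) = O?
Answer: 83315/2 ≈ 41658.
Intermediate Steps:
V(P, k) = 0
q(O, l) = 9 - O/2
n = 4306 (n = 2*2153 = 4306)
m = 8585/2 (m = (0 + 4306) + (9 - ½*45) = 4306 + (9 - 45/2) = 4306 - 27/2 = 8585/2 ≈ 4292.5)
((592 + m) + F(42)) - 1*(-36731) = ((592 + 8585/2) + 42) - 1*(-36731) = (9769/2 + 42) + 36731 = 9853/2 + 36731 = 83315/2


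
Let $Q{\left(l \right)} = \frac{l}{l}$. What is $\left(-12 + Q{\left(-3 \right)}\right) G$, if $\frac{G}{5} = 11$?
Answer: $-605$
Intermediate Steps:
$G = 55$ ($G = 5 \cdot 11 = 55$)
$Q{\left(l \right)} = 1$
$\left(-12 + Q{\left(-3 \right)}\right) G = \left(-12 + 1\right) 55 = \left(-11\right) 55 = -605$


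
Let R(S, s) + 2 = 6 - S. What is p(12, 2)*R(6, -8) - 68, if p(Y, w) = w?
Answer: -72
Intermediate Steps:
R(S, s) = 4 - S (R(S, s) = -2 + (6 - S) = 4 - S)
p(12, 2)*R(6, -8) - 68 = 2*(4 - 1*6) - 68 = 2*(4 - 6) - 68 = 2*(-2) - 68 = -4 - 68 = -72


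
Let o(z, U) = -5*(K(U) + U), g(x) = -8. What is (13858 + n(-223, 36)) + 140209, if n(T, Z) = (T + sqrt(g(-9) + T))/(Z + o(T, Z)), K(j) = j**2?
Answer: 1020540031/6624 - I*sqrt(231)/6624 ≈ 1.5407e+5 - 0.0022945*I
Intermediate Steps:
o(z, U) = -5*U - 5*U**2 (o(z, U) = -5*(U**2 + U) = -5*(U + U**2) = -5*U - 5*U**2)
n(T, Z) = (T + sqrt(-8 + T))/(Z + 5*Z*(-1 - Z))
(13858 + n(-223, 36)) + 140209 = (13858 + (-1*(-223) - sqrt(-8 - 223))/(36*(4 + 5*36))) + 140209 = (13858 + (223 - sqrt(-231))/(36*(4 + 180))) + 140209 = (13858 + (1/36)*(223 - I*sqrt(231))/184) + 140209 = (13858 + (1/36)*(1/184)*(223 - I*sqrt(231))) + 140209 = (13858 + (223/6624 - I*sqrt(231)/6624)) + 140209 = (91795615/6624 - I*sqrt(231)/6624) + 140209 = 1020540031/6624 - I*sqrt(231)/6624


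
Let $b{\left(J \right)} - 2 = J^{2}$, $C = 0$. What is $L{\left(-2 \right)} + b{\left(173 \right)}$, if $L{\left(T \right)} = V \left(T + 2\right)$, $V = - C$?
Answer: $29931$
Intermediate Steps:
$b{\left(J \right)} = 2 + J^{2}$
$V = 0$ ($V = \left(-1\right) 0 = 0$)
$L{\left(T \right)} = 0$ ($L{\left(T \right)} = 0 \left(T + 2\right) = 0 \left(2 + T\right) = 0$)
$L{\left(-2 \right)} + b{\left(173 \right)} = 0 + \left(2 + 173^{2}\right) = 0 + \left(2 + 29929\right) = 0 + 29931 = 29931$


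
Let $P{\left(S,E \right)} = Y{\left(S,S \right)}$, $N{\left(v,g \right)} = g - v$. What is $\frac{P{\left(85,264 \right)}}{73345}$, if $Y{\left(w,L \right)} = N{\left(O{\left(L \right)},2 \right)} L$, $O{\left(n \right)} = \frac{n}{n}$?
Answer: $\frac{17}{14669} \approx 0.0011589$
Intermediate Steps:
$O{\left(n \right)} = 1$
$Y{\left(w,L \right)} = L$ ($Y{\left(w,L \right)} = \left(2 - 1\right) L = 1 L = L$)
$P{\left(S,E \right)} = S$
$\frac{P{\left(85,264 \right)}}{73345} = \frac{85}{73345} = 85 \cdot \frac{1}{73345} = \frac{17}{14669}$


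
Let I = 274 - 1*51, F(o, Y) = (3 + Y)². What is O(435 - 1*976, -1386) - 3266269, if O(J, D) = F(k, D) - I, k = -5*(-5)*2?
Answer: -1353803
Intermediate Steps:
k = 50 (k = 25*2 = 50)
I = 223 (I = 274 - 51 = 223)
O(J, D) = -223 + (3 + D)² (O(J, D) = (3 + D)² - 1*223 = (3 + D)² - 223 = -223 + (3 + D)²)
O(435 - 1*976, -1386) - 3266269 = (-223 + (3 - 1386)²) - 3266269 = (-223 + (-1383)²) - 3266269 = (-223 + 1912689) - 3266269 = 1912466 - 3266269 = -1353803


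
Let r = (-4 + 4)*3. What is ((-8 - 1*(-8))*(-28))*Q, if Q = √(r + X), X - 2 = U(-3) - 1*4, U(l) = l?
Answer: 0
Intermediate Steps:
r = 0 (r = 0*3 = 0)
X = -5 (X = 2 + (-3 - 1*4) = 2 + (-3 - 4) = 2 - 7 = -5)
Q = I*√5 (Q = √(0 - 5) = √(-5) = I*√5 ≈ 2.2361*I)
((-8 - 1*(-8))*(-28))*Q = ((-8 - 1*(-8))*(-28))*(I*√5) = ((-8 + 8)*(-28))*(I*√5) = (0*(-28))*(I*√5) = 0*(I*√5) = 0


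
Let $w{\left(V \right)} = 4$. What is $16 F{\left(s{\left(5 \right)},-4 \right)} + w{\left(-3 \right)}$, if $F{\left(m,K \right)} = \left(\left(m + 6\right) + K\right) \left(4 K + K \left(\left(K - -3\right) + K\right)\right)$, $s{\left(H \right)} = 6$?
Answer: $516$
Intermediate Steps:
$F{\left(m,K \right)} = \left(4 K + K \left(3 + 2 K\right)\right) \left(6 + K + m\right)$ ($F{\left(m,K \right)} = \left(\left(6 + m\right) + K\right) \left(4 K + K \left(\left(K + 3\right) + K\right)\right) = \left(6 + K + m\right) \left(4 K + K \left(\left(3 + K\right) + K\right)\right) = \left(6 + K + m\right) \left(4 K + K \left(3 + 2 K\right)\right) = \left(4 K + K \left(3 + 2 K\right)\right) \left(6 + K + m\right)$)
$16 F{\left(s{\left(5 \right)},-4 \right)} + w{\left(-3 \right)} = 16 \left(- 4 \left(42 + 2 \left(-4\right)^{2} + 7 \cdot 6 + 19 \left(-4\right) + 2 \left(-4\right) 6\right)\right) + 4 = 16 \left(- 4 \left(42 + 2 \cdot 16 + 42 - 76 - 48\right)\right) + 4 = 16 \left(- 4 \left(42 + 32 + 42 - 76 - 48\right)\right) + 4 = 16 \left(\left(-4\right) \left(-8\right)\right) + 4 = 16 \cdot 32 + 4 = 512 + 4 = 516$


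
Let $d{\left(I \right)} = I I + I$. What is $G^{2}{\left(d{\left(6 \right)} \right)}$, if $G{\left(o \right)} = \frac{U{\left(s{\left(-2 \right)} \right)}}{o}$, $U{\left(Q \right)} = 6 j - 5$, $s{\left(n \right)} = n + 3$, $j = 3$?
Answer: $\frac{169}{1764} \approx 0.095805$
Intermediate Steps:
$s{\left(n \right)} = 3 + n$
$d{\left(I \right)} = I + I^{2}$ ($d{\left(I \right)} = I^{2} + I = I + I^{2}$)
$U{\left(Q \right)} = 13$ ($U{\left(Q \right)} = 6 \cdot 3 - 5 = 18 - 5 = 13$)
$G{\left(o \right)} = \frac{13}{o}$
$G^{2}{\left(d{\left(6 \right)} \right)} = \left(\frac{13}{6 \left(1 + 6\right)}\right)^{2} = \left(\frac{13}{6 \cdot 7}\right)^{2} = \left(\frac{13}{42}\right)^{2} = \frac{169}{1764}$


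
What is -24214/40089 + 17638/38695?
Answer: -229870948/1551243855 ≈ -0.14819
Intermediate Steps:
-24214/40089 + 17638/38695 = -229870948/1551243855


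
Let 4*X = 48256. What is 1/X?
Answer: 1/12064 ≈ 8.2891e-5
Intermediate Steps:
X = 12064 (X = (¼)*48256 = 12064)
1/X = 1/12064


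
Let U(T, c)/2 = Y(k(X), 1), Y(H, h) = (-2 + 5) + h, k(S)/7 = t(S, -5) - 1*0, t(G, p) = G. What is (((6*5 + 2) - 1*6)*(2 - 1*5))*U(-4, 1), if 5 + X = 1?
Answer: -624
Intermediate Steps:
X = -4 (X = -5 + 1 = -4)
k(S) = 7*S (k(S) = 7*(S - 1*0) = 7*(S + 0) = 7*S)
Y(H, h) = 3 + h
U(T, c) = 8 (U(T, c) = 2*(3 + 1) = 2*4 = 8)
(((6*5 + 2) - 1*6)*(2 - 1*5))*U(-4, 1) = (((6*5 + 2) - 1*6)*(2 - 1*5))*8 = (((30 + 2) - 6)*(2 - 5))*8 = ((32 - 6)*(-3))*8 = (26*(-3))*8 = -78*8 = -624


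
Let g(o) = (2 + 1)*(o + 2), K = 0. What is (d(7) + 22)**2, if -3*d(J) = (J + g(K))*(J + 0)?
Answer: 625/9 ≈ 69.444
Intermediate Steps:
g(o) = 6 + 3*o (g(o) = 3*(2 + o) = 6 + 3*o)
d(J) = -J*(6 + J)/3 (d(J) = -(J + (6 + 3*0))*(J + 0)/3 = -(J + (6 + 0))*J/3 = -(J + 6)*J/3 = -(6 + J)*J/3 = -J*(6 + J)/3)
(d(7) + 22)**2 = (-1/3*7*(6 + 7) + 22)**2 = (-1/3*7*13 + 22)**2 = (-91/3 + 22)**2 = (-25/3)**2 = 625/9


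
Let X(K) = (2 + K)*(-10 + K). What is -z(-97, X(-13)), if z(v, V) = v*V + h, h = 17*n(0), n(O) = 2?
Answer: 24507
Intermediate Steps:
X(K) = (-10 + K)*(2 + K)
h = 34 (h = 17*2 = 34)
z(v, V) = 34 + V*v (z(v, V) = v*V + 34 = V*v + 34 = 34 + V*v)
-z(-97, X(-13)) = -(34 + (-20 + (-13)**2 - 8*(-13))*(-97)) = -(34 + (-20 + 169 + 104)*(-97)) = -(34 + 253*(-97)) = -(34 - 24541) = -1*(-24507) = 24507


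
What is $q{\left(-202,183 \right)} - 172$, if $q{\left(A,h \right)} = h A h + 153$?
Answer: $-6764797$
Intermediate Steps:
$q{\left(A,h \right)} = 153 + A h^{2}$ ($q{\left(A,h \right)} = A h h + 153 = A h^{2} + 153 = 153 + A h^{2}$)
$q{\left(-202,183 \right)} - 172 = \left(153 - 202 \cdot 183^{2}\right) - 172 = \left(153 - 6764778\right) - 172 = -6764625 - 172 = -6764797$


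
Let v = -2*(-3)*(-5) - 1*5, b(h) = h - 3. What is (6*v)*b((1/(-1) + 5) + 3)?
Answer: -840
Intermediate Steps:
b(h) = -3 + h
v = -35 (v = 6*(-5) - 5 = -30 - 5 = -35)
(6*v)*b((1/(-1) + 5) + 3) = (6*(-35))*(-3 + ((1/(-1) + 5) + 3)) = -210*(-3 + ((-1 + 5) + 3)) = -210*(-3 + (4 + 3)) = -210*(-3 + 7) = -210*4 = -840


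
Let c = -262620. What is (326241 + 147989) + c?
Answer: 211610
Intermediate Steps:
(326241 + 147989) + c = (326241 + 147989) - 262620 = 474230 - 262620 = 211610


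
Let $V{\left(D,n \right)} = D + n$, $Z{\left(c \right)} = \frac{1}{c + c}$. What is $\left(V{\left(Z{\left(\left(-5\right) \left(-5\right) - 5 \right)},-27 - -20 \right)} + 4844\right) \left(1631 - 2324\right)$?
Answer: $- \frac{134082333}{40} \approx -3.3521 \cdot 10^{6}$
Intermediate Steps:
$Z{\left(c \right)} = \frac{1}{2 c}$
$\left(V{\left(Z{\left(\left(-5\right) \left(-5\right) - 5 \right)},-27 - -20 \right)} + 4844\right) \left(1631 - 2324\right) = \left(\left(\frac{1}{2 \left(\left(-5\right) \left(-5\right) - 5\right)} - 7\right) + 4844\right) \left(1631 - 2324\right) = \left(\left(\frac{1}{2 \left(25 - 5\right)} + \left(-27 + 20\right)\right) + 4844\right) \left(-693\right) = \left(\left(\frac{1}{2 \cdot 20} - 7\right) + 4844\right) \left(-693\right) = \left(\left(\frac{1}{2} \cdot \frac{1}{20} - 7\right) + 4844\right) \left(-693\right) = \left(\left(\frac{1}{40} - 7\right) + 4844\right) \left(-693\right) = \left(- \frac{279}{40} + 4844\right) \left(-693\right) = \frac{193481}{40} \left(-693\right) = - \frac{134082333}{40}$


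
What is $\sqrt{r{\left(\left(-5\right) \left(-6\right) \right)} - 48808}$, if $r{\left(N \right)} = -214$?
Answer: $i \sqrt{49022} \approx 221.41 i$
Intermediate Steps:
$\sqrt{r{\left(\left(-5\right) \left(-6\right) \right)} - 48808} = \sqrt{-214 - 48808} = \sqrt{-49022} = i \sqrt{49022}$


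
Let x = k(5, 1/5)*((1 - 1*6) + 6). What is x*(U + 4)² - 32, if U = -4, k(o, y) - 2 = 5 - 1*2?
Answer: -32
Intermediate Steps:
k(o, y) = 5 (k(o, y) = 2 + (5 - 1*2) = 2 + (5 - 2) = 2 + 3 = 5)
x = 5 (x = 5*((1 - 1*6) + 6) = 5*((1 - 6) + 6) = 5*(-5 + 6) = 5*1 = 5)
x*(U + 4)² - 32 = 5*(-4 + 4)² - 32 = 5*0² - 32 = 5*0 - 32 = 0 - 32 = -32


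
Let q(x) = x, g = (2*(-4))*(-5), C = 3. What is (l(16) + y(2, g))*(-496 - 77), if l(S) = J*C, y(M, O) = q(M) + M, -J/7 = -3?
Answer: -38391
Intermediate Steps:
J = 21 (J = -7*(-3) = 21)
g = 40 (g = -8*(-5) = 40)
y(M, O) = 2*M (y(M, O) = M + M = 2*M)
l(S) = 63 (l(S) = 21*3 = 63)
(l(16) + y(2, g))*(-496 - 77) = (63 + 2*2)*(-496 - 77) = (63 + 4)*(-573) = 67*(-573) = -38391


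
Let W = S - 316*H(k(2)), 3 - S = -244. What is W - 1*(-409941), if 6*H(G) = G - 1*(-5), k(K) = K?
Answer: 1229458/3 ≈ 4.0982e+5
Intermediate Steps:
S = 247 (S = 3 - 1*(-244) = 3 + 244 = 247)
H(G) = 5/6 + G/6 (H(G) = (G - 1*(-5))/6 = (G + 5)/6 = (5 + G)/6 = 5/6 + G/6)
W = -365/3 (W = 247 - 316*(5/6 + (1/6)*2) = 247 - 316*(5/6 + 1/3) = 247 - 316*7/6 = 247 - 1106/3 = -365/3 ≈ -121.67)
W - 1*(-409941) = -365/3 - 1*(-409941) = -365/3 + 409941 = 1229458/3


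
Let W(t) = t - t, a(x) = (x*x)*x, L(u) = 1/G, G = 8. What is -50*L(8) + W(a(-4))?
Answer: -25/4 ≈ -6.2500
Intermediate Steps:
L(u) = ⅛ (L(u) = 1/8 = 1*(⅛) = ⅛)
a(x) = x³ (a(x) = x²*x = x³)
W(t) = 0
-50*L(8) + W(a(-4)) = -50*⅛ + 0 = -25/4 + 0 = -25/4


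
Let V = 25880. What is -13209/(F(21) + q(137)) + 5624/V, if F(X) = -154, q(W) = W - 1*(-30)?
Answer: -42721976/42055 ≈ -1015.9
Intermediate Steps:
q(W) = 30 + W (q(W) = W + 30 = 30 + W)
-13209/(F(21) + q(137)) + 5624/V = -13209/(-154 + (30 + 137)) + 5624/25880 = -13209/(-154 + 167) + 5624*(1/25880) = -13209/13 + 703/3235 = -42721976/42055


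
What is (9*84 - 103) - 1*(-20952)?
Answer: 21605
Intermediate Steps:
(9*84 - 103) - 1*(-20952) = (756 - 103) + 20952 = 653 + 20952 = 21605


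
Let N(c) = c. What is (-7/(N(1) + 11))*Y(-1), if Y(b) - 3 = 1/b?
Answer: -7/6 ≈ -1.1667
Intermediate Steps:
Y(b) = 3 + 1/b
(-7/(N(1) + 11))*Y(-1) = (-7/(1 + 11))*(3 + 1/(-1)) = (-7/12)*(3 - 1) = -7*1/12*2 = -7/12*2 = -7/6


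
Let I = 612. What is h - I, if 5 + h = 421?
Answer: -196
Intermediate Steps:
h = 416 (h = -5 + 421 = 416)
h - I = 416 - 1*612 = 416 - 612 = -196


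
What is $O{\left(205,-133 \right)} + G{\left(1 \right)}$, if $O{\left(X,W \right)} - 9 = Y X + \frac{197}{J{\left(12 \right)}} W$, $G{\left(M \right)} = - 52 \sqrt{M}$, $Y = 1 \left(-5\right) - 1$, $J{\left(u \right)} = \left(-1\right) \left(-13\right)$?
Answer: $- \frac{42750}{13} \approx -3288.5$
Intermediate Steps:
$J{\left(u \right)} = 13$
$Y = -6$ ($Y = -5 - 1 = -6$)
$O{\left(X,W \right)} = 9 - 6 X + \frac{197 W}{13}$ ($O{\left(X,W \right)} = 9 + \left(- 6 X + \frac{197}{13} W\right) = 9 + \left(- 6 X + 197 \cdot \frac{1}{13} W\right) = 9 + \left(- 6 X + \frac{197 W}{13}\right) = 9 - 6 X + \frac{197 W}{13}$)
$O{\left(205,-133 \right)} + G{\left(1 \right)} = \left(9 - 1230 + \frac{197}{13} \left(-133\right)\right) - 52 \sqrt{1} = \left(9 - 1230 - \frac{26201}{13}\right) - 52 = - \frac{42074}{13} - 52 = - \frac{42750}{13}$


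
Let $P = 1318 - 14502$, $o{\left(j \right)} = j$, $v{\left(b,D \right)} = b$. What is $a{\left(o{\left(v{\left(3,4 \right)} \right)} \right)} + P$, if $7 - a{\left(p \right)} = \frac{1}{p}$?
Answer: $- \frac{39532}{3} \approx -13177.0$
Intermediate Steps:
$a{\left(p \right)} = 7 - \frac{1}{p}$
$P = -13184$
$a{\left(o{\left(v{\left(3,4 \right)} \right)} \right)} + P = \left(7 - \frac{1}{3}\right) - 13184 = \frac{20}{3} - 13184 = - \frac{39532}{3}$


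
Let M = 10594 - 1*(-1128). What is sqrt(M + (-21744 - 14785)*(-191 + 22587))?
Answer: I*sqrt(818091762) ≈ 28602.0*I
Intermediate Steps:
M = 11722 (M = 10594 + 1128 = 11722)
sqrt(M + (-21744 - 14785)*(-191 + 22587)) = sqrt(11722 + (-21744 - 14785)*(-191 + 22587)) = sqrt(11722 - 36529*22396) = sqrt(11722 - 818103484) = sqrt(-818091762) = I*sqrt(818091762)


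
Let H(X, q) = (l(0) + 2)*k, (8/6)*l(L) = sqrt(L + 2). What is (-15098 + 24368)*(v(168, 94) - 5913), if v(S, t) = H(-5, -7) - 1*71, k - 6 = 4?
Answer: -55286280 + 69525*sqrt(2) ≈ -5.5188e+7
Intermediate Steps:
k = 10 (k = 6 + 4 = 10)
l(L) = 3*sqrt(2 + L)/4 (l(L) = 3*sqrt(L + 2)/4 = 3*sqrt(2 + L)/4)
H(X, q) = 20 + 15*sqrt(2)/2 (H(X, q) = (3*sqrt(2 + 0)/4 + 2)*10 = (3*sqrt(2)/4 + 2)*10 = (2 + 3*sqrt(2)/4)*10 = 20 + 15*sqrt(2)/2)
v(S, t) = -51 + 15*sqrt(2)/2 (v(S, t) = (20 + 15*sqrt(2)/2) - 1*71 = (20 + 15*sqrt(2)/2) - 71 = -51 + 15*sqrt(2)/2)
(-15098 + 24368)*(v(168, 94) - 5913) = (-15098 + 24368)*((-51 + 15*sqrt(2)/2) - 5913) = 9270*(-5964 + 15*sqrt(2)/2) = -55286280 + 69525*sqrt(2)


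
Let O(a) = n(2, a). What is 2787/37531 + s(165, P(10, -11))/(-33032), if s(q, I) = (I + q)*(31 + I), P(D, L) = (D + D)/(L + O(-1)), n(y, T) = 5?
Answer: -682268749/11157515928 ≈ -0.061149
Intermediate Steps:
O(a) = 5
P(D, L) = 2*D/(5 + L) (P(D, L) = (D + D)/(L + 5) = (2*D)/(5 + L) = 2*D/(5 + L))
s(q, I) = (31 + I)*(I + q)
2787/37531 + s(165, P(10, -11))/(-33032) = 2787/37531 + ((2*10/(5 - 11))² + 31*(2*10/(5 - 11)) + 31*165 + (2*10/(5 - 11))*165)/(-33032) = 2787*(1/37531) + ((2*10/(-6))² + 31*(2*10/(-6)) + 5115 + (2*10/(-6))*165)*(-1/33032) = 2787/37531 + ((2*10*(-⅙))² + 31*(2*10*(-⅙)) + 5115 + (2*10*(-⅙))*165)*(-1/33032) = 2787/37531 + ((-10/3)² + 31*(-10/3) + 5115 - 10/3*165)*(-1/33032) = 2787/37531 + (100/9 - 310/3 + 5115 - 550)*(-1/33032) = 2787/37531 + (40255/9)*(-1/33032) = 2787/37531 - 40255/297288 = -682268749/11157515928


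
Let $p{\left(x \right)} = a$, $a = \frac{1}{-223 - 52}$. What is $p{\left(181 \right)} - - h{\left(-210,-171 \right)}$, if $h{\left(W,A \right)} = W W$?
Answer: $\frac{12127499}{275} \approx 44100.0$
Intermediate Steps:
$h{\left(W,A \right)} = W^{2}$
$a = - \frac{1}{275}$ ($a = \frac{1}{-275} = - \frac{1}{275} \approx -0.0036364$)
$p{\left(x \right)} = - \frac{1}{275}$
$p{\left(181 \right)} - - h{\left(-210,-171 \right)} = - \frac{1}{275} - - \left(-210\right)^{2} = - \frac{1}{275} - \left(-1\right) 44100 = - \frac{1}{275} - -44100 = - \frac{1}{275} + 44100 = \frac{12127499}{275}$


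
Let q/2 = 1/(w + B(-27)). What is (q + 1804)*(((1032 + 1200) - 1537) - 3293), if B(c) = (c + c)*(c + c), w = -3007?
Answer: -426492876/91 ≈ -4.6867e+6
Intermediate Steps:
B(c) = 4*c² (B(c) = (2*c)*(2*c) = 4*c²)
q = -2/91 (q = 2/(-3007 + 4*(-27)²) = 2/(-3007 + 4*729) = 2/(-3007 + 2916) = 2/(-91) = 2*(-1/91) = -2/91 ≈ -0.021978)
(q + 1804)*(((1032 + 1200) - 1537) - 3293) = (-2/91 + 1804)*(((1032 + 1200) - 1537) - 3293) = 164162*((2232 - 1537) - 3293)/91 = 164162*(695 - 3293)/91 = (164162/91)*(-2598) = -426492876/91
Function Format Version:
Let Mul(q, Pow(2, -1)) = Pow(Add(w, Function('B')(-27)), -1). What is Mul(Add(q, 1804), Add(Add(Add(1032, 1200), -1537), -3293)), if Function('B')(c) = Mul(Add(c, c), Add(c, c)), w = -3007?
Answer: Rational(-426492876, 91) ≈ -4.6867e+6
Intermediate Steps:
Function('B')(c) = Mul(4, Pow(c, 2)) (Function('B')(c) = Mul(Mul(2, c), Mul(2, c)) = Mul(4, Pow(c, 2)))
q = Rational(-2, 91) (q = Mul(2, Pow(Add(-3007, Mul(4, Pow(-27, 2))), -1)) = Mul(2, Pow(Add(-3007, Mul(4, 729)), -1)) = Mul(2, Pow(Add(-3007, 2916), -1)) = Mul(2, Pow(-91, -1)) = Mul(2, Rational(-1, 91)) = Rational(-2, 91) ≈ -0.021978)
Mul(Add(q, 1804), Add(Add(Add(1032, 1200), -1537), -3293)) = Mul(Add(Rational(-2, 91), 1804), Add(Add(Add(1032, 1200), -1537), -3293)) = Mul(Rational(164162, 91), Add(Add(2232, -1537), -3293)) = Mul(Rational(164162, 91), Add(695, -3293)) = Mul(Rational(164162, 91), -2598) = Rational(-426492876, 91)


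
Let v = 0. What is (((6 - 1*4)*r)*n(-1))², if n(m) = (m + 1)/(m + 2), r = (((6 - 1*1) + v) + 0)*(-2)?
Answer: 0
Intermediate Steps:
r = -10 (r = (((6 - 1*1) + 0) + 0)*(-2) = (((6 - 1) + 0) + 0)*(-2) = ((5 + 0) + 0)*(-2) = (5 + 0)*(-2) = 5*(-2) = -10)
n(m) = (1 + m)/(2 + m)
(((6 - 1*4)*r)*n(-1))² = (((6 - 1*4)*(-10))*((1 - 1)/(2 - 1)))² = (((6 - 4)*(-10))*(0/1))² = ((2*(-10))*(1*0))² = (-20*0)² = 0² = 0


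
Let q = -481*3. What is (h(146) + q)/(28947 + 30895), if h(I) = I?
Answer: -1297/59842 ≈ -0.021674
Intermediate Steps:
q = -1443
(h(146) + q)/(28947 + 30895) = (146 - 1443)/(28947 + 30895) = -1297/59842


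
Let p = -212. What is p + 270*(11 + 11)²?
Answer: 130468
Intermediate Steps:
p + 270*(11 + 11)² = -212 + 270*(11 + 11)² = -212 + 270*22² = -212 + 270*484 = -212 + 130680 = 130468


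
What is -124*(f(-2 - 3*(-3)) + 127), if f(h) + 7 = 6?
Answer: -15624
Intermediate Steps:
f(h) = -1 (f(h) = -7 + 6 = -1)
-124*(f(-2 - 3*(-3)) + 127) = -124*(-1 + 127) = -124*126 = -15624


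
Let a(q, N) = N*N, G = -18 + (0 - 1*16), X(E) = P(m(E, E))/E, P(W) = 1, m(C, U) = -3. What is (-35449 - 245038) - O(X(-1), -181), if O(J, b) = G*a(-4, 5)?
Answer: -279637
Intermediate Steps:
X(E) = 1/E
G = -34 (G = -18 + (0 - 16) = -18 - 16 = -34)
a(q, N) = N²
O(J, b) = -850 (O(J, b) = -34*5² = -34*25 = -850)
(-35449 - 245038) - O(X(-1), -181) = (-35449 - 245038) - 1*(-850) = -280487 + 850 = -279637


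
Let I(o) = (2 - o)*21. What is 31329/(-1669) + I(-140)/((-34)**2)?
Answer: -15619683/964682 ≈ -16.192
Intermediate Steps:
I(o) = 42 - 21*o
31329/(-1669) + I(-140)/((-34)**2) = 31329/(-1669) + (42 - 21*(-140))/((-34)**2) = 31329*(-1/1669) + (42 + 2940)/1156 = -31329/1669 + 2982*(1/1156) = -31329/1669 + 1491/578 = -15619683/964682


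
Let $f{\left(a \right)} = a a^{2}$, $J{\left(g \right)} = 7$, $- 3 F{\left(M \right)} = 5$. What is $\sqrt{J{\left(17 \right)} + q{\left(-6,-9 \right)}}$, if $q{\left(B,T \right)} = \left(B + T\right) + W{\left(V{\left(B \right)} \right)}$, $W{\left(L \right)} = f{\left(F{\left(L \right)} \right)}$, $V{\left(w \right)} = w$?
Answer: $\frac{i \sqrt{1023}}{9} \approx 3.5538 i$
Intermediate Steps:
$F{\left(M \right)} = - \frac{5}{3}$ ($F{\left(M \right)} = \left(- \frac{1}{3}\right) 5 = - \frac{5}{3}$)
$f{\left(a \right)} = a^{3}$
$W{\left(L \right)} = - \frac{125}{27}$ ($W{\left(L \right)} = \left(- \frac{5}{3}\right)^{3} = - \frac{125}{27}$)
$q{\left(B,T \right)} = - \frac{125}{27} + B + T$ ($q{\left(B,T \right)} = \left(B + T\right) - \frac{125}{27} = - \frac{125}{27} + B + T$)
$\sqrt{J{\left(17 \right)} + q{\left(-6,-9 \right)}} = \sqrt{7 - \frac{530}{27}} = \sqrt{- \frac{341}{27}} = \frac{i \sqrt{1023}}{9}$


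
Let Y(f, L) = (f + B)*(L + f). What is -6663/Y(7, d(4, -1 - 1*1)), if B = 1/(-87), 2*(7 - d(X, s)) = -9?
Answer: -579681/11248 ≈ -51.536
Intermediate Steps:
d(X, s) = 23/2 (d(X, s) = 7 - ½*(-9) = 7 + 9/2 = 23/2)
B = -1/87 ≈ -0.011494
Y(f, L) = (-1/87 + f)*(L + f) (Y(f, L) = (f - 1/87)*(L + f) = (-1/87 + f)*(L + f))
-6663/Y(7, d(4, -1 - 1*1)) = -6663/(7² - 1/87*23/2 - 1/87*7 + (23/2)*7) = -6663/(49 - 23/174 - 7/87 + 161/2) = -6663/11248/87 = -6663*87/11248 = -579681/11248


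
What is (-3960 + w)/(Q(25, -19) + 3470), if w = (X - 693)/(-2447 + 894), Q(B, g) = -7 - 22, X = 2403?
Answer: -2050530/1781291 ≈ -1.1511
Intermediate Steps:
Q(B, g) = -29
w = -1710/1553 (w = (2403 - 693)/(-2447 + 894) = 1710/(-1553) = 1710*(-1/1553) = -1710/1553 ≈ -1.1011)
(-3960 + w)/(Q(25, -19) + 3470) = (-3960 - 1710/1553)/(-29 + 3470) = -6151590/1553/3441 = -6151590/1553*1/3441 = -2050530/1781291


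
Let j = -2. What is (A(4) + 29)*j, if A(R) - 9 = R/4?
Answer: -78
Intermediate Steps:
A(R) = 9 + R/4
(A(4) + 29)*j = ((9 + (¼)*4) + 29)*(-2) = ((9 + 1) + 29)*(-2) = (10 + 29)*(-2) = 39*(-2) = -78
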